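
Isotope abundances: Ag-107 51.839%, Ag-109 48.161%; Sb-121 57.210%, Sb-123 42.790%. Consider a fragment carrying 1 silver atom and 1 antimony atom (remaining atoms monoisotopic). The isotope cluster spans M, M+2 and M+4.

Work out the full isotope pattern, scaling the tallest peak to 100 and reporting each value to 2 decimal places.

59.63 : 100.00 : 41.44

Silver pattern (n=1): 0.51839 : 0.48161
Antimony pattern (n=1): 0.5721 : 0.4279
Convolve the two distributions (both contribute in 2-u steps):
  M: 0.51839×0.5721 = 0.296571
  M+2: 0.51839×0.4279 + 0.48161×0.5721 = 0.497348
  M+4: 0.48161×0.4279 = 0.206081
Scale to base peak (0.497348) = 100: 59.63 : 100.00 : 41.44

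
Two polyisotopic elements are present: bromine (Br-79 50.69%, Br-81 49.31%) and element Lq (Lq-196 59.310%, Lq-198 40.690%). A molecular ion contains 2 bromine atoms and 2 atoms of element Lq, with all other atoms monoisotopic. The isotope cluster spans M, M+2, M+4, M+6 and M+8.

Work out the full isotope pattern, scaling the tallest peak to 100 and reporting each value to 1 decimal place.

Bromine pattern (n=2): 0.25694761 : 0.49990478 : 0.24314761
Element Lq pattern (n=2): 0.35176761 : 0.48266478 : 0.16556761
Convolve the two distributions (both contribute in 2-u steps):
  M: 0.25694761×0.35176761 = 0.090386
  M+2: 0.25694761×0.48266478 + 0.49990478×0.35176761 = 0.299870
  M+4: 0.25694761×0.16556761 + 0.49990478×0.48266478 + 0.24314761×0.35176761 = 0.369360
  M+6: 0.49990478×0.16556761 + 0.24314761×0.48266478 = 0.200127
  M+8: 0.24314761×0.16556761 = 0.040257
Scale to base peak (0.369360) = 100: 24.5 : 81.2 : 100.0 : 54.2 : 10.9

24.5 : 81.2 : 100.0 : 54.2 : 10.9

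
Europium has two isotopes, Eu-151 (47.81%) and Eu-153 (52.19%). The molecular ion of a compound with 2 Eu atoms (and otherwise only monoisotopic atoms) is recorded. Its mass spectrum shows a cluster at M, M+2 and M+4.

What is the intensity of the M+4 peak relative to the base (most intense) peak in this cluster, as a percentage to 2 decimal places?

(0.4781 + 0.5219)^2 gives M 0.2286, M+2 0.4990, M+4 0.2724; the largest is M+2.
P(M+2) = C(2,1) × 0.4781^1 × 0.5219^1 = 2 × 0.4781 × 0.5219 = 0.499041 (base)
P(M+4) = C(2,2) × 0.4781^0 × 0.5219^2 = 1 × 1.0000 × 0.27237961 = 0.272380
Relative intensity = 0.272380 / 0.499041 × 100 = 54.58

54.58%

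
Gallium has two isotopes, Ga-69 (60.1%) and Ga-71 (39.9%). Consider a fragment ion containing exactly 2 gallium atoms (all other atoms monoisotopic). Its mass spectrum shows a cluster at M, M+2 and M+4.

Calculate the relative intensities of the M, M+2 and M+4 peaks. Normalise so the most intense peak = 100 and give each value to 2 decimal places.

Each Ga atom is independently Ga-69 (p = 0.601) or Ga-71 (q = 0.399); the cluster is the binomial expansion (p + q)^2.
P(M) = 0.601^2 = 0.361201
P(M+2) = 2 × 0.601^1 × 0.399^1 = 0.479598
P(M+4) = 0.399^2 = 0.159201
The M+2 peak is largest (0.479598); scaling to 100 gives 75.31 : 100.00 : 33.19.

75.31 : 100.00 : 33.19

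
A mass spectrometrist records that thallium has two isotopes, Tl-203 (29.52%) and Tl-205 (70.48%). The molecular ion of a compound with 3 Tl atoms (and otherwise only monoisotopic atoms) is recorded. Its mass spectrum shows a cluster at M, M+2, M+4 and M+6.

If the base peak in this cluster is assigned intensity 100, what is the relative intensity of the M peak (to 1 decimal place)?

5.8

Binomial terms of (0.2952 + 0.7048)^3: M 0.0257, M+2 0.1843, M+4 0.4399, M+6 0.3501 → M+4 is the base peak.
P(M+4) = C(3,2) × 0.2952^1 × 0.7048^2 = 3 × 0.2952 × 0.49674304 = 0.439916 (base)
P(M) = C(3,0) × 0.2952^3 × 0.7048^0 = 1 × 0.02572463 × 1.0000 = 0.025725
Relative intensity = 0.025725 / 0.439916 × 100 = 5.8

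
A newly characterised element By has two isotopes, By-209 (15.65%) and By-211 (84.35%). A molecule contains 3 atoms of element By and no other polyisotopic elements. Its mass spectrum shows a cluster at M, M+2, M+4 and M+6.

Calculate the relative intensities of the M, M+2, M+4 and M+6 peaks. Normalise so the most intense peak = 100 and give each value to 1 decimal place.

Each By atom is independently By-209 (p = 0.1565) or By-211 (q = 0.8435); the cluster is the binomial expansion (p + q)^3.
P(M) = 0.1565^3 = 0.003833
P(M+2) = 3 × 0.1565^2 × 0.8435^1 = 0.061978
P(M+4) = 3 × 0.1565^1 × 0.8435^2 = 0.334046
P(M+6) = 0.8435^3 = 0.600144
The M+6 peak is largest (0.600144); scaling to 100 gives 0.6 : 10.3 : 55.7 : 100.0.

0.6 : 10.3 : 55.7 : 100.0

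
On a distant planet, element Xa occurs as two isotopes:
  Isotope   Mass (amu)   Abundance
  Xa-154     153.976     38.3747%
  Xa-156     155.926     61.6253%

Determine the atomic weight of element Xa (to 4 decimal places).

155.1777 amu

Weight each isotope mass by its fractional abundance: 0.383747 × 153.976 + 0.616253 × 155.926
= 59.08783 + 96.08987 = 155.17770 amu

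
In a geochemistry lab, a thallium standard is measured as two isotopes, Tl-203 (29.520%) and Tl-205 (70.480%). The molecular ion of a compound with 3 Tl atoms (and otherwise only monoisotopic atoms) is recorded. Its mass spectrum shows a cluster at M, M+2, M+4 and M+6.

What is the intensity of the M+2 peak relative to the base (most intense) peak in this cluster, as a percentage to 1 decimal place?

41.9%

Term probabilities: M 0.0257, M+2 0.1843, M+4 0.4399, M+6 0.3501. Base peak = M+4.
P(M+4) = C(3,2) × 0.29520^1 × 0.70480^2 = 3 × 0.2952 × 0.49674304 = 0.439916 (base)
P(M+2) = C(3,1) × 0.29520^2 × 0.70480^1 = 3 × 0.08714304 × 0.7048 = 0.184255
Relative intensity = 0.184255 / 0.439916 × 100 = 41.9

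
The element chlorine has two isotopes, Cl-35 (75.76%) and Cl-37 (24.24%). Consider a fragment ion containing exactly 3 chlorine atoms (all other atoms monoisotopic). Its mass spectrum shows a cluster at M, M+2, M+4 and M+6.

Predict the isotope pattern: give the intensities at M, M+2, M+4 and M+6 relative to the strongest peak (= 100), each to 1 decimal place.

100.0 : 96.0 : 30.7 : 3.3

The 3 Cl atoms are independent, so intensities follow the terms of (0.7576 + 0.2424)^3.
P(M) = 0.7576^3 = 0.434830
P(M+2) = 3 × 0.7576^2 × 0.2424^1 = 0.417382
P(M+4) = 3 × 0.7576^1 × 0.2424^2 = 0.133545
P(M+6) = 0.2424^3 = 0.014243
The M peak is largest (0.434830); scaling to 100 gives 100.0 : 96.0 : 30.7 : 3.3.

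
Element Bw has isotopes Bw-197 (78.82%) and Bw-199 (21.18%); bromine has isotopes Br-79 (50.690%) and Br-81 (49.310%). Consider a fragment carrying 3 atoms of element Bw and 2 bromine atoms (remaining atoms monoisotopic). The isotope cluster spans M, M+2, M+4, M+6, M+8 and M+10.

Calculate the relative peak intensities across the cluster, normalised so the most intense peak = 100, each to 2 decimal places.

36.34 : 100.00 : 99.26 : 43.74 : 8.82 : 0.67

Element Bw pattern (n=3): 0.48967653 : 0.39474812 : 0.10607416 : 0.00950119
Bromine pattern (n=2): 0.25694761 : 0.49990478 : 0.24314761
Convolve the two distributions (both contribute in 2-u steps):
  M: 0.48967653×0.25694761 = 0.125821
  M+2: 0.48967653×0.49990478 + 0.39474812×0.25694761 = 0.346221
  M+4: 0.48967653×0.24314761 + 0.39474812×0.49990478 + 0.10607416×0.25694761 = 0.343656
  M+6: 0.39474812×0.24314761 + 0.10607416×0.49990478 + 0.00950119×0.25694761 = 0.151450
  M+8: 0.10607416×0.24314761 + 0.00950119×0.49990478 = 0.030541
  M+10: 0.00950119×0.24314761 = 0.002310
Scale to base peak (0.346221) = 100: 36.34 : 100.00 : 99.26 : 43.74 : 8.82 : 0.67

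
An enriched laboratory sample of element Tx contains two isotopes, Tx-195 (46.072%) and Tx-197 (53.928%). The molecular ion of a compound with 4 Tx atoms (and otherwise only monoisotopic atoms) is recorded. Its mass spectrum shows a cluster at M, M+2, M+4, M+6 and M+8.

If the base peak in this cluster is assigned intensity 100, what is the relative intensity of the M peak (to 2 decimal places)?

12.16

Binomial terms of (0.46072 + 0.53928)^4: M 0.0451, M+2 0.2110, M+4 0.3704, M+6 0.2890, M+8 0.0846 → M+4 is the base peak.
P(M+4) = C(4,2) × 0.46072^2 × 0.53928^2 = 6 × 0.21226292 × 0.29082292 = 0.370386 (base)
P(M) = C(4,0) × 0.46072^4 × 0.53928^0 = 1 × 0.04505555 × 1.0000 = 0.045056
Relative intensity = 0.045056 / 0.370386 × 100 = 12.16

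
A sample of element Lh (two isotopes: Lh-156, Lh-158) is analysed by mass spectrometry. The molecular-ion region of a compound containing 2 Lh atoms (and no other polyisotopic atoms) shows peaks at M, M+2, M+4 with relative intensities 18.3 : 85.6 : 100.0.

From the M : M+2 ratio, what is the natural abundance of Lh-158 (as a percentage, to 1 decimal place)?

Let p = fractional abundance of Lh-156. I(M+2)/I(M) = [C(2,1)·p^1·(1−p)] / p^2 = 2·(1−p)/p = 85.6/18.3 = 4.6776
(1−p)/p = 4.6776/2 = 2.3388  ⇒  p = 1/(1 + 2.3388) = 0.2995
Lh-156: 30.0%, Lh-158: 70.0%.

70.0%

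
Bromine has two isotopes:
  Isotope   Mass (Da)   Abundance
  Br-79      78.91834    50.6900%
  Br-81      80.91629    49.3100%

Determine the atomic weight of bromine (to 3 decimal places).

Average mass = Σ (abundance × isotope mass) = 0.506900 × 78.91834 + 0.493100 × 80.91629
= 40.003707 + 39.899823 = 79.903530 Da

79.904 Da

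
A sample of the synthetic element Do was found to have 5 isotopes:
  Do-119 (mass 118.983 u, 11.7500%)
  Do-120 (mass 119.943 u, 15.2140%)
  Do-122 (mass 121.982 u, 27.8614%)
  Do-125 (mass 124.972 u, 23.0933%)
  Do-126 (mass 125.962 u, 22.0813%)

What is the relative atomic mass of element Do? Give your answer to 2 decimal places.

The abundance-weighted mean is 0.117500 × 118.983 + 0.152140 × 119.943 + 0.278614 × 121.982 + 0.230933 × 124.972 + 0.220813 × 125.962
= 13.9805 + 18.2481 + 33.9859 + 28.8602 + 27.8140 = 122.8887 u

122.89 u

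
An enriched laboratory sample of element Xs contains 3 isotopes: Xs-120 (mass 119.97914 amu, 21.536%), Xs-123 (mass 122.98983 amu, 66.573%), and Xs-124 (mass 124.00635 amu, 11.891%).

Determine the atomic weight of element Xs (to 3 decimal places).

122.462 amu

Weight each isotope mass by its fractional abundance: 0.21536 × 119.97914 + 0.66573 × 122.98983 + 0.11891 × 124.00635
= 25.838708 + 81.878020 + 14.745595 = 122.462323 amu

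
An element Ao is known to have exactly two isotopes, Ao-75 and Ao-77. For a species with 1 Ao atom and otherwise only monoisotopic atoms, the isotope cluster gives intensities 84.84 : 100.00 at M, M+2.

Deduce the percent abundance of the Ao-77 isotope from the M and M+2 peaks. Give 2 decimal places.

Write p for the Ao-75 fraction. I(M+2)/I(M) = [C(1,1)·p^0·(1−p)] / p^1 = 1·(1−p)/p = 100.00/84.84 = 1.1787
(1−p)/p = 1.1787/1 = 1.1787  ⇒  p = 1/(1 + 1.1787) = 0.4590
Ao-75: 45.90%, Ao-77: 54.10%.

54.10%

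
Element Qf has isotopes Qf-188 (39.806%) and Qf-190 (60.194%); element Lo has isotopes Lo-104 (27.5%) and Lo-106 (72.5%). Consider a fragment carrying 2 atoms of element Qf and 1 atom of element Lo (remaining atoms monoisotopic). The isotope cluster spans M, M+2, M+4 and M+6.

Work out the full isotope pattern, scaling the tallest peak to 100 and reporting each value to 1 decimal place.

Element Qf pattern (n=2): 0.15845176 : 0.47921647 : 0.36233176
Element Lo pattern (n=1): 0.2750 : 0.7250
Convolve the two distributions (both contribute in 2-u steps):
  M: 0.15845176×0.2750 = 0.043574
  M+2: 0.15845176×0.7250 + 0.47921647×0.2750 = 0.246662
  M+4: 0.47921647×0.7250 + 0.36233176×0.2750 = 0.447073
  M+6: 0.36233176×0.7250 = 0.262691
Scale to base peak (0.447073) = 100: 9.7 : 55.2 : 100.0 : 58.8

9.7 : 55.2 : 100.0 : 58.8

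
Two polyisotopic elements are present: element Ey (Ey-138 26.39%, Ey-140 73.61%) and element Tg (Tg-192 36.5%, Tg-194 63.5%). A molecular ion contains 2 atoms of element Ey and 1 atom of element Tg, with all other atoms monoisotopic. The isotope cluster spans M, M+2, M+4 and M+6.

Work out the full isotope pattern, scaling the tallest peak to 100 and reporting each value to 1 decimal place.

Element Ey pattern (n=2): 0.06964321 : 0.38851358 : 0.54184321
Element Tg pattern (n=1): 0.3650 : 0.6350
Convolve the two distributions (both contribute in 2-u steps):
  M: 0.06964321×0.3650 = 0.025420
  M+2: 0.06964321×0.6350 + 0.38851358×0.3650 = 0.186031
  M+4: 0.38851358×0.6350 + 0.54184321×0.3650 = 0.444479
  M+6: 0.54184321×0.6350 = 0.344070
Scale to base peak (0.444479) = 100: 5.7 : 41.9 : 100.0 : 77.4

5.7 : 41.9 : 100.0 : 77.4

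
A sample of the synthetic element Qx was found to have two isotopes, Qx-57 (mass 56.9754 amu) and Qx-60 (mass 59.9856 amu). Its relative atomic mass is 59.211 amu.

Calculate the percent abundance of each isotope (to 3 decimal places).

With x = fraction of Qx-57 (so Qx-60 is 1 − x):
56.9754·x + 59.9856·(1 − x) = 59.211
(56.9754 − 59.9856)·x = 59.211 − 59.9856
x = -0.7746 / -3.0102 = 0.25733 → 25.733% Qx-57, 74.267% Qx-60.

Qx-57: 25.733%, Qx-60: 74.267%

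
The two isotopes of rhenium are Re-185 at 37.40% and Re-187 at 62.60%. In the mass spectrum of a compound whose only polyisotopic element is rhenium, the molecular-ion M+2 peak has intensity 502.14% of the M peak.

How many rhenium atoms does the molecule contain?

For n independent Re atoms, I(M+2)/I(M) = n · (abundance Re-187) / (abundance Re-185) = n · 0.6260/0.3740.
n = 5.0214 × 0.3740/0.6260 = 3.00 ≈ 3

3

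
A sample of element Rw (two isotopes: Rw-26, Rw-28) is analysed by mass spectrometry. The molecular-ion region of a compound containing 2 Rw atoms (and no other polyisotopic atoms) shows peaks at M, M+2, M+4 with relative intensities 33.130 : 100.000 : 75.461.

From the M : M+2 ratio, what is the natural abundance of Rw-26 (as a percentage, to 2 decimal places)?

39.85%

Let p = fractional abundance of Rw-26. I(M+2)/I(M) = [C(2,1)·p^1·(1−p)] / p^2 = 2·(1−p)/p = 100.000/33.130 = 3.0184
(1−p)/p = 3.0184/2 = 1.5092  ⇒  p = 1/(1 + 1.5092) = 0.3985
Rw-26: 39.85%, Rw-28: 60.15%.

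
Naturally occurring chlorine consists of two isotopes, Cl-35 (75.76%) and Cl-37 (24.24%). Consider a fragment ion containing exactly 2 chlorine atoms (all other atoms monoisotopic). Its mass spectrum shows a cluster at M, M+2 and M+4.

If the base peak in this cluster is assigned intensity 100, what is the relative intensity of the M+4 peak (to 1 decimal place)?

10.2

(0.7576 + 0.2424)^2 gives M 0.5740, M+2 0.3673, M+4 0.0588; the largest is M.
P(M) = C(2,0) × 0.7576^2 × 0.2424^0 = 1 × 0.57395776 × 1.0000 = 0.573958 (base)
P(M+4) = C(2,2) × 0.7576^0 × 0.2424^2 = 1 × 1.0000 × 0.05875776 = 0.058758
Relative intensity = 0.058758 / 0.573958 × 100 = 10.2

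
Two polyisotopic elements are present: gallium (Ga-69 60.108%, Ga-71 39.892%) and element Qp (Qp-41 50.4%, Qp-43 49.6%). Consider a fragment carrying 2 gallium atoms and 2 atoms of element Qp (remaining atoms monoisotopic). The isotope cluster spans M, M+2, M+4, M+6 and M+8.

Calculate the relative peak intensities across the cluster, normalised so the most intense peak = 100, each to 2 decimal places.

24.87 : 81.95 : 100.00 : 53.52 : 10.61

Gallium pattern (n=2): 0.36129717 : 0.47956567 : 0.15913717
Element Qp pattern (n=2): 0.254016 : 0.499968 : 0.246016
Convolve the two distributions (both contribute in 2-u steps):
  M: 0.36129717×0.254016 = 0.091775
  M+2: 0.36129717×0.499968 + 0.47956567×0.254016 = 0.302454
  M+4: 0.36129717×0.246016 + 0.47956567×0.499968 + 0.15913717×0.254016 = 0.369076
  M+6: 0.47956567×0.246016 + 0.15913717×0.499968 = 0.197544
  M+8: 0.15913717×0.246016 = 0.039150
Scale to base peak (0.369076) = 100: 24.87 : 81.95 : 100.00 : 53.52 : 10.61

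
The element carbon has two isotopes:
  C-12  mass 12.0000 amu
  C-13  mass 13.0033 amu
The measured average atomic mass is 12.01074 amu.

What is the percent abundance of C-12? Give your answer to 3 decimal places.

With x = fraction of C-12 (so C-13 is 1 − x):
12.0000·x + 13.0033·(1 − x) = 12.01074
(12.0000 − 13.0033)·x = 12.01074 − 13.0033
x = -0.99256 / -1.0033 = 0.98930 → 98.930% C-12, 1.070% C-13.

98.930%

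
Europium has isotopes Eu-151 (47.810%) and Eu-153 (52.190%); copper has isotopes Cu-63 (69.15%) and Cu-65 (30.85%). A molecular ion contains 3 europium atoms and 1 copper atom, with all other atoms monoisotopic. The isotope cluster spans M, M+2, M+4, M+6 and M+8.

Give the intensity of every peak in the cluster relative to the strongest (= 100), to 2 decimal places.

Europium pattern (n=3): 0.10928391 : 0.3578871 : 0.39067407 : 0.14215492
Copper pattern (n=1): 0.6915 : 0.3085
Convolve the two distributions (both contribute in 2-u steps):
  M: 0.10928391×0.6915 = 0.075570
  M+2: 0.10928391×0.3085 + 0.3578871×0.6915 = 0.281193
  M+4: 0.3578871×0.3085 + 0.39067407×0.6915 = 0.380559
  M+6: 0.39067407×0.3085 + 0.14215492×0.6915 = 0.218823
  M+8: 0.14215492×0.3085 = 0.043855
Scale to base peak (0.380559) = 100: 19.86 : 73.89 : 100.00 : 57.50 : 11.52

19.86 : 73.89 : 100.00 : 57.50 : 11.52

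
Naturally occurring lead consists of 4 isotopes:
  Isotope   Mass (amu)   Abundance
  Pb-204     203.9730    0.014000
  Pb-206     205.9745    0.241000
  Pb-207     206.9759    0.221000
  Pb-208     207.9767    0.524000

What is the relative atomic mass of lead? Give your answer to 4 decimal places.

Average mass = Σ (abundance × isotope mass) = 0.014000 × 203.9730 + 0.241000 × 205.9745 + 0.221000 × 206.9759 + 0.524000 × 207.9767
= 2.85562 + 49.63985 + 45.74167 + 108.97979 = 207.21693 amu

207.2169 amu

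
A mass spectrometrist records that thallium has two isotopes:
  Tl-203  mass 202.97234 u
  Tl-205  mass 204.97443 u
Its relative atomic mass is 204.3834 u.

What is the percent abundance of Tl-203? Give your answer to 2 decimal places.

Writing the weighted mean with unknown fraction x of Tl-203:
202.97234·x + 204.97443·(1 − x) = 204.3834
(202.97234 − 204.97443)·x = 204.3834 − 204.97443
x = -0.59103 / -2.00209 = 0.29521 → 29.52% Tl-203, 70.48% Tl-205.

29.52%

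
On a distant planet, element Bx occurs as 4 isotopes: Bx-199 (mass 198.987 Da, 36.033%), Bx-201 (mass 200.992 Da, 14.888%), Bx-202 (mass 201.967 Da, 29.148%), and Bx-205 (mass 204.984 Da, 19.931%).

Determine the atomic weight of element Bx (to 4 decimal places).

201.3494 Da

Weight each isotope mass by its fractional abundance: 0.36033 × 198.987 + 0.14888 × 200.992 + 0.29148 × 201.967 + 0.19931 × 204.984
= 71.70099 + 29.92369 + 58.86934 + 40.85536 = 201.34938 Da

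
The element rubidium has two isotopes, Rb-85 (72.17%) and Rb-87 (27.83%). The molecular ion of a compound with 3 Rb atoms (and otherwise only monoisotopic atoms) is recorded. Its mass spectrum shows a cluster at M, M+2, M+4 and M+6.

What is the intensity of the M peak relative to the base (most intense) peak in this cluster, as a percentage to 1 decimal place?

86.4%

Binomial terms of (0.7217 + 0.2783)^3: M 0.3759, M+2 0.4349, M+4 0.1677, M+6 0.0216 → M+2 is the base peak.
P(M+2) = C(3,1) × 0.7217^2 × 0.2783^1 = 3 × 0.52085089 × 0.2783 = 0.434858 (base)
P(M) = C(3,0) × 0.7217^3 × 0.2783^0 = 1 × 0.37589809 × 1.0000 = 0.375898
Relative intensity = 0.375898 / 0.434858 × 100 = 86.4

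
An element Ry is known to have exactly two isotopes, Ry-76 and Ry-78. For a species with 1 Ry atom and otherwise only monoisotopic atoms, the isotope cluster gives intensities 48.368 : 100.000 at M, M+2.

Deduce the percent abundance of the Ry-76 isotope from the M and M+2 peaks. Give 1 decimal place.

Let p = fractional abundance of Ry-76. I(M+2)/I(M) = [C(1,1)·p^0·(1−p)] / p^1 = 1·(1−p)/p = 100.000/48.368 = 2.0675
(1−p)/p = 2.0675/1 = 2.0675  ⇒  p = 1/(1 + 2.0675) = 0.3260
Ry-76: 32.6%, Ry-78: 67.4%.

32.6%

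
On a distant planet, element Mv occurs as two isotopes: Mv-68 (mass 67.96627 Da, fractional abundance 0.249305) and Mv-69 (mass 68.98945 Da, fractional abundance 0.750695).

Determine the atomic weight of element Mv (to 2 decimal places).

Average mass = Σ (abundance × isotope mass) = 0.249305 × 67.96627 + 0.750695 × 68.98945
= 16.944331 + 51.790035 = 68.734366 Da

68.73 Da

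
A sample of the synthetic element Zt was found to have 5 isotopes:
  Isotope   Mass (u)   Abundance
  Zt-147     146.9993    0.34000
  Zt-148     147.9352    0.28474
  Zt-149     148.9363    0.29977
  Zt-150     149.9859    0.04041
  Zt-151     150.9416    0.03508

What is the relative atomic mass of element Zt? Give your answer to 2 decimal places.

Weight each isotope mass by its fractional abundance: 0.34000 × 146.9993 + 0.28474 × 147.9352 + 0.29977 × 148.9363 + 0.04041 × 149.9859 + 0.03508 × 150.9416
= 49.97976 + 42.12307 + 44.64663 + 6.06093 + 5.29503 = 148.10542 u

148.11 u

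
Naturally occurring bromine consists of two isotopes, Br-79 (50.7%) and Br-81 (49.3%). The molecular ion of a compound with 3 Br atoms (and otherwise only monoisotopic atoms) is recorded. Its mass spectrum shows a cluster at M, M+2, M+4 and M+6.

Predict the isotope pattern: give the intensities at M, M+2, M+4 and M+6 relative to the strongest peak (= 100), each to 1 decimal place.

Each Br atom is independently Br-79 (p = 0.507) or Br-81 (q = 0.493); the cluster is the binomial expansion (p + q)^3.
P(M) = 0.507^3 = 0.130324
P(M+2) = 3 × 0.507^2 × 0.493^1 = 0.380175
P(M+4) = 3 × 0.507^1 × 0.493^2 = 0.369678
P(M+6) = 0.493^3 = 0.119823
The M+2 peak is largest (0.380175); scaling to 100 gives 34.3 : 100.0 : 97.2 : 31.5.

34.3 : 100.0 : 97.2 : 31.5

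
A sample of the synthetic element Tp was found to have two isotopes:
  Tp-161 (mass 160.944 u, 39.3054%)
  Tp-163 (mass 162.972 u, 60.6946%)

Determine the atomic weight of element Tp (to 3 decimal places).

Average mass = Σ (abundance × isotope mass) = 0.393054 × 160.944 + 0.606946 × 162.972
= 63.2597 + 98.9152 = 162.1749 u

162.175 u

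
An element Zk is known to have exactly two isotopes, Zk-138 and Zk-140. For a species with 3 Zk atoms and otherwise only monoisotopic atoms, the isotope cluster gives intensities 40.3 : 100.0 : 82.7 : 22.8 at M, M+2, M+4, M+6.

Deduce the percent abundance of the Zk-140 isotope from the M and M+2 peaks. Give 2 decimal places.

45.27%

Let p = fractional abundance of Zk-138. I(M+2)/I(M) = [C(3,1)·p^2·(1−p)] / p^3 = 3·(1−p)/p = 100.0/40.3 = 2.4814
(1−p)/p = 2.4814/3 = 0.8271  ⇒  p = 1/(1 + 0.8271) = 0.5473
Zk-138: 54.73%, Zk-140: 45.27%.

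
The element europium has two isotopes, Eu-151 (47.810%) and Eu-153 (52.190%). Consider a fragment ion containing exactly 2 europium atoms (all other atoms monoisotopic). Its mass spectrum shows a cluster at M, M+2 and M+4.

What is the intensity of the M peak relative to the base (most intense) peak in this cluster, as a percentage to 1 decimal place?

Binomial terms of (0.47810 + 0.52190)^2: M 0.2286, M+2 0.4990, M+4 0.2724 → M+2 is the base peak.
P(M+2) = C(2,1) × 0.47810^1 × 0.52190^1 = 2 × 0.4781 × 0.5219 = 0.499041 (base)
P(M) = C(2,0) × 0.47810^2 × 0.52190^0 = 1 × 0.22857961 × 1.0000 = 0.228580
Relative intensity = 0.228580 / 0.499041 × 100 = 45.8

45.8%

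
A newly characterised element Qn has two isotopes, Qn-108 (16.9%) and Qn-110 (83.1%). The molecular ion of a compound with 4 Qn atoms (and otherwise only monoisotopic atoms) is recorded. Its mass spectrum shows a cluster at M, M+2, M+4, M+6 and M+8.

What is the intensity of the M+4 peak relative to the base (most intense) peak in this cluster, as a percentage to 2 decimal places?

Term probabilities: M 0.0008, M+2 0.0160, M+4 0.1183, M+6 0.3879, M+8 0.4769. Base peak = M+8.
P(M+8) = C(4,4) × 0.169^0 × 0.831^4 = 1 × 1.0000 × 0.47687449 = 0.476874 (base)
P(M+4) = C(4,2) × 0.169^2 × 0.831^2 = 6 × 0.028561 × 0.690561 = 0.118339
Relative intensity = 0.118339 / 0.476874 × 100 = 24.82

24.82%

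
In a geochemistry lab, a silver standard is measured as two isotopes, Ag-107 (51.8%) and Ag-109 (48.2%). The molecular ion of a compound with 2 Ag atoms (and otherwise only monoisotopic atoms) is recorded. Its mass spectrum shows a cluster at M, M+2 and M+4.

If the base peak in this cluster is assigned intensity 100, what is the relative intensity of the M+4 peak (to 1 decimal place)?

46.5

Binomial terms of (0.518 + 0.482)^2: M 0.2683, M+2 0.4994, M+4 0.2323 → M+2 is the base peak.
P(M+2) = C(2,1) × 0.518^1 × 0.482^1 = 2 × 0.5180 × 0.4820 = 0.499352 (base)
P(M+4) = C(2,2) × 0.518^0 × 0.482^2 = 1 × 1.0000 × 0.232324 = 0.232324
Relative intensity = 0.232324 / 0.499352 × 100 = 46.5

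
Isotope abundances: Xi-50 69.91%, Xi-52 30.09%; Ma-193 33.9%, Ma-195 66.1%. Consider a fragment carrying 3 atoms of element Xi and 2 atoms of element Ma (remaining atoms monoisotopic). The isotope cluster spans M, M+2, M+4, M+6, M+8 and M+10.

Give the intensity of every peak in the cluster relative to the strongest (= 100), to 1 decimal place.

10.6 : 55.3 : 100.0 : 76.2 : 25.8 : 3.2

Element Xi pattern (n=3): 0.3416787 : 0.44118633 : 0.18989124 : 0.02724373
Element Ma pattern (n=2): 0.114921 : 0.448158 : 0.436921
Convolve the two distributions (both contribute in 2-u steps):
  M: 0.3416787×0.114921 = 0.039266
  M+2: 0.3416787×0.448158 + 0.44118633×0.114921 = 0.203828
  M+4: 0.3416787×0.436921 + 0.44118633×0.448158 + 0.18989124×0.114921 = 0.368830
  M+6: 0.44118633×0.436921 + 0.18989124×0.448158 + 0.02724373×0.114921 = 0.280996
  M+8: 0.18989124×0.436921 + 0.02724373×0.448158 = 0.095177
  M+10: 0.02724373×0.436921 = 0.011903
Scale to base peak (0.368830) = 100: 10.6 : 55.3 : 100.0 : 76.2 : 25.8 : 3.2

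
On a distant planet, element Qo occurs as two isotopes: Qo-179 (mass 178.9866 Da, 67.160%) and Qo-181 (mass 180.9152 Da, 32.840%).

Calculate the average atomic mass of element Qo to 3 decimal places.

Ar = Σ fᵢ·mᵢ = 0.67160 × 178.9866 + 0.32840 × 180.9152
= 120.20740 + 59.41255 = 179.61995 Da

179.620 Da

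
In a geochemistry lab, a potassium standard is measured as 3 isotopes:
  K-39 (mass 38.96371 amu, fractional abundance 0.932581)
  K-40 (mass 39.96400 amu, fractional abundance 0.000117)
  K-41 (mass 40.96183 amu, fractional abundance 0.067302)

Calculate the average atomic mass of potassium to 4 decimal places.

Weight each isotope mass by its fractional abundance: 0.932581 × 38.96371 + 0.000117 × 39.96400 + 0.067302 × 40.96183
= 36.336816 + 0.004676 + 2.756813 = 39.098305 amu

39.0983 amu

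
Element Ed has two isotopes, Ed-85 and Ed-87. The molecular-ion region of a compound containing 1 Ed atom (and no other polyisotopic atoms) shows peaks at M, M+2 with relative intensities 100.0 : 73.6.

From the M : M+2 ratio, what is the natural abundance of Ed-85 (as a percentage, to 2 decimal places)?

Let p = fractional abundance of Ed-85. I(M+2)/I(M) = [C(1,1)·p^0·(1−p)] / p^1 = 1·(1−p)/p = 73.6/100.0 = 0.7360
(1−p)/p = 0.7360/1 = 0.7360  ⇒  p = 1/(1 + 0.7360) = 0.5760
Ed-85: 57.60%, Ed-87: 42.40%.

57.60%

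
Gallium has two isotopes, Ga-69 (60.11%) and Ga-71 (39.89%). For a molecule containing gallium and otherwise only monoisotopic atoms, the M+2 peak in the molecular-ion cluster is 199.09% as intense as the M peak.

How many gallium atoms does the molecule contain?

With n Ga atoms, P(M+2)/P(M) = C(n,1)·p^(n−1)q / p^n = n·q/p = n · 0.3989/0.6011.
n = 1.9909 × 0.6011/0.3989 = 3.00 ≈ 3

3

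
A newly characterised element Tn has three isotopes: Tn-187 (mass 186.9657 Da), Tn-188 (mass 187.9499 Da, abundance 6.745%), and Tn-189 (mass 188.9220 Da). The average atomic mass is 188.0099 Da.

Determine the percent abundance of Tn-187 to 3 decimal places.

43.272%

Let x and y be the fractions of Tn-187 and Tn-189. Then x + y = 1 − 0.06745 = 0.93255 and 186.9657x + 188.9220y = 188.0099 − 0.06745×187.9499 = 175.332679245.
Substituting: 186.9657x + 188.9220(0.93255 − x) = 175.332679245
(186.9657 − 188.9220)x = -0.846531855  ⇒  x = 0.43272, y = 0.49983
Tn-187: 43.272%, Tn-189: 49.983%.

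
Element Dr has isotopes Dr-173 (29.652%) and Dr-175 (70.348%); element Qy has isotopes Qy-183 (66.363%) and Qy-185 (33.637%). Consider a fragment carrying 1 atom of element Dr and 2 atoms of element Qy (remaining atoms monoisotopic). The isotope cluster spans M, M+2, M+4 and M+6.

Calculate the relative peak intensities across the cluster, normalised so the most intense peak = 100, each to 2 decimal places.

29.53 : 100.00 : 78.61 : 18.00

Element Dr pattern (n=1): 0.29652 : 0.70348
Element Qy pattern (n=2): 0.44040478 : 0.44645045 : 0.11314478
Convolve the two distributions (both contribute in 2-u steps):
  M: 0.29652×0.44040478 = 0.130589
  M+2: 0.29652×0.44645045 + 0.70348×0.44040478 = 0.442197
  M+4: 0.29652×0.11314478 + 0.70348×0.44645045 = 0.347619
  M+6: 0.70348×0.11314478 = 0.079595
Scale to base peak (0.442197) = 100: 29.53 : 100.00 : 78.61 : 18.00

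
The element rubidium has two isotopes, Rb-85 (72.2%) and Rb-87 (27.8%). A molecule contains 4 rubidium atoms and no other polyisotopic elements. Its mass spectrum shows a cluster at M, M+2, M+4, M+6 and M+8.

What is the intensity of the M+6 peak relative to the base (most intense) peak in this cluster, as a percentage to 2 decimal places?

Binomial terms of (0.722 + 0.278)^4: M 0.2717, M+2 0.4185, M+4 0.2417, M+6 0.0620, M+8 0.0060 → M+2 is the base peak.
P(M+2) = C(4,1) × 0.722^3 × 0.278^1 = 4 × 0.37636705 × 0.2780 = 0.418520 (base)
P(M+6) = C(4,3) × 0.722^1 × 0.278^3 = 4 × 0.7220 × 0.02148495 = 0.062049
Relative intensity = 0.062049 / 0.418520 × 100 = 14.83

14.83%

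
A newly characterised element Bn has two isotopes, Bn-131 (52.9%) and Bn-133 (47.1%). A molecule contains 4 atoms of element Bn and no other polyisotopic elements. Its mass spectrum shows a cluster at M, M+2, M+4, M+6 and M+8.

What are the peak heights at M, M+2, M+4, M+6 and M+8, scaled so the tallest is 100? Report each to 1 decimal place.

21.0 : 74.9 : 100.0 : 59.4 : 13.2

Each Bn atom is independently Bn-131 (p = 0.529) or Bn-133 (q = 0.471); the cluster is the binomial expansion (p + q)^4.
P(M) = 0.529^4 = 0.078311
P(M+2) = 4 × 0.529^3 × 0.471^1 = 0.278900
P(M+4) = 6 × 0.529^2 × 0.471^2 = 0.372481
P(M+6) = 4 × 0.529^1 × 0.471^3 = 0.221095
P(M+8) = 0.471^4 = 0.049213
The M+4 peak is largest (0.372481); scaling to 100 gives 21.0 : 74.9 : 100.0 : 59.4 : 13.2.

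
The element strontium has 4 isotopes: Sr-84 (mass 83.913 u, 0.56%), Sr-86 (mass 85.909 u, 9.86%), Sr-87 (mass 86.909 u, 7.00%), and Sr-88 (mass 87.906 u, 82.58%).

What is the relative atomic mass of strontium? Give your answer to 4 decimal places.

Average mass = Σ (abundance × isotope mass) = 0.0056 × 83.913 + 0.0986 × 85.909 + 0.0700 × 86.909 + 0.8258 × 87.906
= 0.46991 + 8.47063 + 6.08363 + 72.59277 = 87.61694 u

87.6169 u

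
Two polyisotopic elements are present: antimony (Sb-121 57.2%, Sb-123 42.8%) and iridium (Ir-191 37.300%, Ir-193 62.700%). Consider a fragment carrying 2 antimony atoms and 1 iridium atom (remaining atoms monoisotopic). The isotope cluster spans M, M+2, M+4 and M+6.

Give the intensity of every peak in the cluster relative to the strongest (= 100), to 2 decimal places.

31.47 : 100.00 : 96.79 : 29.62

Antimony pattern (n=2): 0.327184 : 0.489632 : 0.183184
Iridium pattern (n=1): 0.3730 : 0.6270
Convolve the two distributions (both contribute in 2-u steps):
  M: 0.327184×0.3730 = 0.122040
  M+2: 0.327184×0.6270 + 0.489632×0.3730 = 0.387777
  M+4: 0.489632×0.6270 + 0.183184×0.3730 = 0.375327
  M+6: 0.183184×0.6270 = 0.114856
Scale to base peak (0.387777) = 100: 31.47 : 100.00 : 96.79 : 29.62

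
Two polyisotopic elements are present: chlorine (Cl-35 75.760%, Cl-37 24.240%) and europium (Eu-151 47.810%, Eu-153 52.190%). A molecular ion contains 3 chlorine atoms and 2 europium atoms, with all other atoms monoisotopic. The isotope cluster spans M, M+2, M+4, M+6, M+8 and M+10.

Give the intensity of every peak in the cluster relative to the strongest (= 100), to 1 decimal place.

Chlorine pattern (n=3): 0.4348304 : 0.41738208 : 0.13354464 : 0.01424288
Europium pattern (n=2): 0.22857961 : 0.49904078 : 0.27237961
Convolve the two distributions (both contribute in 2-u steps):
  M: 0.4348304×0.22857961 = 0.099393
  M+2: 0.4348304×0.49904078 + 0.41738208×0.22857961 = 0.312403
  M+4: 0.4348304×0.27237961 + 0.41738208×0.49904078 + 0.13354464×0.22857961 = 0.357255
  M+6: 0.41738208×0.27237961 + 0.13354464×0.49904078 + 0.01424288×0.22857961 = 0.183586
  M+8: 0.13354464×0.27237961 + 0.01424288×0.49904078 = 0.043483
  M+10: 0.01424288×0.27237961 = 0.003879
Scale to base peak (0.357255) = 100: 27.8 : 87.4 : 100.0 : 51.4 : 12.2 : 1.1

27.8 : 87.4 : 100.0 : 51.4 : 12.2 : 1.1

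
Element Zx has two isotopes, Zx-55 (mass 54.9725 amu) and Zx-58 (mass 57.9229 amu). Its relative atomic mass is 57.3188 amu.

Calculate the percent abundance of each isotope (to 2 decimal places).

With x = fraction of Zx-55 (so Zx-58 is 1 − x):
54.9725·x + 57.9229·(1 − x) = 57.3188
(54.9725 − 57.9229)·x = 57.3188 − 57.9229
x = -0.6041 / -2.9504 = 0.20475 → 20.48% Zx-55, 79.52% Zx-58.

Zx-55: 20.48%, Zx-58: 79.52%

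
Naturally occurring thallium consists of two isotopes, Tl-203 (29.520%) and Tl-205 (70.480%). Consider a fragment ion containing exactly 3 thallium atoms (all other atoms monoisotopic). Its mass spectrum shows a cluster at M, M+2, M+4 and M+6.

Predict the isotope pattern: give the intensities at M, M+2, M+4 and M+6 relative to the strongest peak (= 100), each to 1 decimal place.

5.8 : 41.9 : 100.0 : 79.6

Expanding (0.29520 + 0.70480)^3:
P(M) = 0.29520^3 = 0.025725
P(M+2) = 3 × 0.29520^2 × 0.70480^1 = 0.184255
P(M+4) = 3 × 0.29520^1 × 0.70480^2 = 0.439916
P(M+6) = 0.70480^3 = 0.350104
The M+4 peak is largest (0.439916); scaling to 100 gives 5.8 : 41.9 : 100.0 : 79.6.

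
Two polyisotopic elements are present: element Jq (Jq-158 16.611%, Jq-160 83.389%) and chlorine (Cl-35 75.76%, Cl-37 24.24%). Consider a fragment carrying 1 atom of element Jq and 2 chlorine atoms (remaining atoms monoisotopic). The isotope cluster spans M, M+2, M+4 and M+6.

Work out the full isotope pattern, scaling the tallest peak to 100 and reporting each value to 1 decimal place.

Element Jq pattern (n=1): 0.16611 : 0.83389
Chlorine pattern (n=2): 0.57395776 : 0.36728448 : 0.05875776
Convolve the two distributions (both contribute in 2-u steps):
  M: 0.16611×0.57395776 = 0.095340
  M+2: 0.16611×0.36728448 + 0.83389×0.57395776 = 0.539627
  M+4: 0.16611×0.05875776 + 0.83389×0.36728448 = 0.316035
  M+6: 0.83389×0.05875776 = 0.048998
Scale to base peak (0.539627) = 100: 17.7 : 100.0 : 58.6 : 9.1

17.7 : 100.0 : 58.6 : 9.1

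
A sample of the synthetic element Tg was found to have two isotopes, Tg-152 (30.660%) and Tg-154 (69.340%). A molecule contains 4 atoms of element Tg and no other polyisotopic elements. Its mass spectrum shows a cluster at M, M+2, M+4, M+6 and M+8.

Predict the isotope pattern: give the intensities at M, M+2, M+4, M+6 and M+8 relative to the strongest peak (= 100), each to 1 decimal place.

Each Tg atom is independently Tg-152 (p = 0.30660) or Tg-154 (q = 0.69340); the cluster is the binomial expansion (p + q)^4.
P(M) = 0.30660^4 = 0.008837
P(M+2) = 4 × 0.30660^3 × 0.69340^1 = 0.079939
P(M+4) = 6 × 0.30660^2 × 0.69340^2 = 0.271183
P(M+6) = 4 × 0.30660^1 × 0.69340^3 = 0.408869
P(M+8) = 0.69340^4 = 0.231172
The M+6 peak is largest (0.408869); scaling to 100 gives 2.2 : 19.6 : 66.3 : 100.0 : 56.5.

2.2 : 19.6 : 66.3 : 100.0 : 56.5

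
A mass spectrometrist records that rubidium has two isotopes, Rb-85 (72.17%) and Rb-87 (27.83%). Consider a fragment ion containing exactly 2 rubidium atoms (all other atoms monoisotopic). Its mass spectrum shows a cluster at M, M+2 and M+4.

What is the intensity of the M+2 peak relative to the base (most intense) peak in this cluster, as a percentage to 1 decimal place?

Binomial terms of (0.7217 + 0.2783)^2: M 0.5209, M+2 0.4017, M+4 0.0775 → M is the base peak.
P(M) = C(2,0) × 0.7217^2 × 0.2783^0 = 1 × 0.52085089 × 1.0000 = 0.520851 (base)
P(M+2) = C(2,1) × 0.7217^1 × 0.2783^1 = 2 × 0.7217 × 0.2783 = 0.401698
Relative intensity = 0.401698 / 0.520851 × 100 = 77.1

77.1%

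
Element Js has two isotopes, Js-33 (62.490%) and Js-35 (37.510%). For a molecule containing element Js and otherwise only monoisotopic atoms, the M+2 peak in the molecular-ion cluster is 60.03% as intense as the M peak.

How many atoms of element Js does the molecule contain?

With n Js atoms, P(M+2)/P(M) = C(n,1)·p^(n−1)q / p^n = n·q/p = n · 0.37510/0.62490.
n = 0.6003 × 0.62490/0.37510 = 1.00 ≈ 1

1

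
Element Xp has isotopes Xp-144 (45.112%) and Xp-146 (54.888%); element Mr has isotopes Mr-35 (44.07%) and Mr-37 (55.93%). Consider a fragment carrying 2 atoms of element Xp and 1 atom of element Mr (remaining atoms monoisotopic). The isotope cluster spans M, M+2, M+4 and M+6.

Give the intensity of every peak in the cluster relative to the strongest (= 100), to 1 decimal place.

21.9 : 81.0 : 100.0 : 41.1

Element Xp pattern (n=2): 0.20350925 : 0.49522149 : 0.30126925
Element Mr pattern (n=1): 0.4407 : 0.5593
Convolve the two distributions (both contribute in 2-u steps):
  M: 0.20350925×0.4407 = 0.089687
  M+2: 0.20350925×0.5593 + 0.49522149×0.4407 = 0.332067
  M+4: 0.49522149×0.5593 + 0.30126925×0.4407 = 0.409747
  M+6: 0.30126925×0.5593 = 0.168500
Scale to base peak (0.409747) = 100: 21.9 : 81.0 : 100.0 : 41.1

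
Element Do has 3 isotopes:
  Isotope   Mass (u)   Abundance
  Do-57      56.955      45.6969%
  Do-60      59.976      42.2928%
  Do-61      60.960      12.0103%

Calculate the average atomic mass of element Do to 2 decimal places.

Ar = Σ fᵢ·mᵢ = 0.456969 × 56.955 + 0.422928 × 59.976 + 0.120103 × 60.960
= 26.0267 + 25.3655 + 7.3215 = 58.7137 u

58.71 u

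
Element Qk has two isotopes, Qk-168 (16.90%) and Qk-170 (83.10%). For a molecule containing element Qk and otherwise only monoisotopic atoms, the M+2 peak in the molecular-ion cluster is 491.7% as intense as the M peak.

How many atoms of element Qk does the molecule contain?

1

For n independent Qk atoms, I(M+2)/I(M) = n · (abundance Qk-170) / (abundance Qk-168) = n · 0.8310/0.1690.
n = 4.917 × 0.1690/0.8310 = 1.00 ≈ 1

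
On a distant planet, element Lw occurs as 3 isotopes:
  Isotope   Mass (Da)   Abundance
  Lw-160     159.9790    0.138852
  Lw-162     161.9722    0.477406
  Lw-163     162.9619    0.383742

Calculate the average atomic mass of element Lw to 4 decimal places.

162.0752 Da

Weight each isotope mass by its fractional abundance: 0.138852 × 159.9790 + 0.477406 × 161.9722 + 0.383742 × 162.9619
= 22.21340 + 77.32650 + 62.53533 = 162.07523 Da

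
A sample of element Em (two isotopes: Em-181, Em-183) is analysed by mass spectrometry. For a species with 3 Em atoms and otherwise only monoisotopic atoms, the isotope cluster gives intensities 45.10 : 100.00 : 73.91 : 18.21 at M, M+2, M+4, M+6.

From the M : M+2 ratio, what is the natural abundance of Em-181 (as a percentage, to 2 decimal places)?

57.50%

If p is the fraction of Em that is Em-181, then I(M+2)/I(M) = [C(3,1)·p^2·(1−p)] / p^3 = 3·(1−p)/p = 100.00/45.10 = 2.2173
(1−p)/p = 2.2173/3 = 0.7391  ⇒  p = 1/(1 + 0.7391) = 0.5750
Em-181: 57.50%, Em-183: 42.50%.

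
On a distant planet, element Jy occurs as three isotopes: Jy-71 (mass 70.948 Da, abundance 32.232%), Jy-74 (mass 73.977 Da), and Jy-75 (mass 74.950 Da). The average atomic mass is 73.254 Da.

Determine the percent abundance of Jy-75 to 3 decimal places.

26.034%

Let x and y be the fractions of Jy-74 and Jy-75. Then x + y = 1 − 0.32232 = 0.67768 and 73.977x + 74.950y = 73.254 − 0.32232×70.948 = 50.38604064.
Substituting: 73.977x + 74.950(0.67768 − x) = 50.38604064
(73.977 − 74.950)x = -0.40607536  ⇒  x = 0.41734, y = 0.26034
Jy-74: 41.734%, Jy-75: 26.034%.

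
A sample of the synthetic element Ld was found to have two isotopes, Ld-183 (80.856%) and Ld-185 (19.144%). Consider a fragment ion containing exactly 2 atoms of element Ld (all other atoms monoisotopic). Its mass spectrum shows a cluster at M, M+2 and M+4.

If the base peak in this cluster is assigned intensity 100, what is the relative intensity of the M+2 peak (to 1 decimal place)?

47.4

Term probabilities: M 0.6538, M+2 0.3096, M+4 0.0366. Base peak = M.
P(M) = C(2,0) × 0.80856^2 × 0.19144^0 = 1 × 0.65376927 × 1.0000 = 0.653769 (base)
P(M+2) = C(2,1) × 0.80856^1 × 0.19144^1 = 2 × 0.80856 × 0.19144 = 0.309581
Relative intensity = 0.309581 / 0.653769 × 100 = 47.4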